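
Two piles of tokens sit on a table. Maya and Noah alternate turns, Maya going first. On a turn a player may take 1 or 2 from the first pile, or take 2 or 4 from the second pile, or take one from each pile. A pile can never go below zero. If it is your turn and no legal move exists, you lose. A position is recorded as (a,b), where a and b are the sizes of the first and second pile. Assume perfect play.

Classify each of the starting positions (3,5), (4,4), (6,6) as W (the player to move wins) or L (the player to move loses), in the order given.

Work bottom-up. With no move the player to move loses. Otherwise the position is W if at least one move leads to an L position for the opponent, and L if every move leads to a W.
No move ever increases a pile, so every position that can arise here has a ≤ 6 and b ≤ 6; it is enough to label the cells with 0 ≤ a ≤ 6 and 0 ≤ b ≤ 6.
Every move lowers a or b (never raises either), so fill the grid row by row in increasing a, and left to right within a row: each cell's successors are then already labelled.
      b=0  b=1  b=2  b=3  b=4  b=5  b=6
a=0:    L    L    W    W    W    W    L
a=1:    W    W    W    L    L    W    W
a=2:    W    W    L    W    W    W    W
a=3:    L    L    W    W    W    W    L
a=4:    W    W    W    L    L    W    W
a=5:    W    W    L    W    W    W    W
a=6:    L    L    W    W    W    W    L
Cells with no legal move (terminal, hence L): (0,0), (0,1).
The remaining L cells, each justified by listing all of its moves:
(0,6): moves to (0,4)(W), (0,2)(W); every one is W ⇒ L
(1,3): moves to (0,3)(W), (1,1)(W), (0,2)(W); every one is W ⇒ L
(1,4): moves to (0,4)(W), (1,2)(W), (1,0)(W), (0,3)(W); every one is W ⇒ L
(2,2): moves to (1,2)(W), (0,2)(W), (2,0)(W), (1,1)(W); every one is W ⇒ L
(3,0): moves to (2,0)(W), (1,0)(W); every one is W ⇒ L
(3,1): moves to (2,1)(W), (1,1)(W), (2,0)(W); every one is W ⇒ L
(3,6): moves to (2,6)(W), (1,6)(W), (3,4)(W), (3,2)(W), (2,5)(W); every one is W ⇒ L
(4,3): moves to (3,3)(W), (2,3)(W), (4,1)(W), (3,2)(W); every one is W ⇒ L
(4,4): moves to (3,4)(W), (2,4)(W), (4,2)(W), (4,0)(W), (3,3)(W); every one is W ⇒ L
(5,2): moves to (4,2)(W), (3,2)(W), (5,0)(W), (4,1)(W); every one is W ⇒ L
(6,0): moves to (5,0)(W), (4,0)(W); every one is W ⇒ L
(6,1): moves to (5,1)(W), (4,1)(W), (5,0)(W); every one is W ⇒ L
(6,6): moves to (5,6)(W), (4,6)(W), (6,4)(W), (6,2)(W), (5,5)(W); every one is W ⇒ L
Every other cell has at least one move into one of the L cells above, so it is W.
(3,5): the move to (3,1) reaches an L cell, so W
(4,4): one of the L cells justified above, so L
(6,6): one of the L cells justified above, so L

(3,5): W, (4,4): L, (6,6): L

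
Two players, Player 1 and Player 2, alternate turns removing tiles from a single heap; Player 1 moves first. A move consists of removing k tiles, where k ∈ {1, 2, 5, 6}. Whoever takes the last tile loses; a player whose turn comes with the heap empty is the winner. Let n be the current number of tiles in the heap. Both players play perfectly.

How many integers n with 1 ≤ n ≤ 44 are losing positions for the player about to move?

Use the standard recursion: the mover wins at a terminal position; elsewhere, the mover wins exactly when some move hands the opponent an L position.
n=0: no move; the opponent has just taken the last tile and therefore loses → W
n=1: →0(W) only, which is W, so L
n=2: →1(L), so W
n=3: →1(L), so W
n=4: →3(W), 2(W) — all W, so L
n=5: →4(L), so W
n=6: →4(L), so W
n=7: →1(L), so W
n=8: →7(W), 6(W), 3(W), 2(W) — all W, so L
n=9: →8(L), so W
n=10: →8(L), so W
n=11: →10(W), 9(W), 6(W), 5(W) — all W, so L
n=12: →11(L), so W
n=13: →11(L), so W
n=14: →8(L), so W
n=15: →14(W), 13(W), 10(W), 9(W) — all W, so L
n=16: →15(L), so W
n=17: →15(L), so W
n=18: →17(W), 16(W), 13(W), 12(W) — all W, so L
n=19: →18(L), so W
n=20: →18(L), so W
n=21: →15(L), so W
n=22: →21(W), 20(W), 17(W), 16(W) — all W, so L
n=23: →22(L), so W
n=24: →22(L), so W
n=25: →24(W), 23(W), 20(W), 19(W) — all W, so L
n=26: →25(L), so W
n=27: →25(L), so W
n=28: →22(L), so W
n=29: →28(W), 27(W), 24(W), 23(W) — all W, so L
n=30: →29(L), so W
n=31: →29(L), so W
n=32: →31(W), 30(W), 27(W), 26(W) — all W, so L
n=33: →32(L), so W
n=34: →32(L), so W
n=35: →29(L), so W
n=36: →35(W), 34(W), 31(W), 30(W) — all W, so L
n=37: →36(L), so W
n=38: →36(L), so W
n=39: →38(W), 37(W), 34(W), 33(W) — all W, so L
n=40: →39(L), so W
n=41: →39(L), so W
n=42: →36(L), so W
n=43: →42(W), 41(W), 38(W), 37(W) — all W, so L
n=44: →43(L), so W
L entries with 1 ≤ n ≤ 44 (the range starts at n=1): n = 1, 4, 8, 11, 15, 18, 22, 25, 29, 32, 36, 39, 43; that makes 13.

13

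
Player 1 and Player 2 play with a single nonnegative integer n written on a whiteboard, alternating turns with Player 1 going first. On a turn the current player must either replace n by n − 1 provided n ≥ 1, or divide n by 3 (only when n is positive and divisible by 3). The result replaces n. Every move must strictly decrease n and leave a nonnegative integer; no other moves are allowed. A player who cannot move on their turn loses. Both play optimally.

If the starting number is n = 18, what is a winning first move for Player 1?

Move to 17.

Classify positions by backward induction: terminal positions (no move available) are L. From any other position, the mover wins iff some move reaches an L.
n=0: no move → L
n=1: W (go to 0, an L position)
n=2: L (sole option 1(W) is W)
n=3: W (go to 2, an L position)
n=4: L (sole option 3(W) is W)
n=5: W (go to 4, an L position)
n=6: W (go to 2, an L position)
n=7: L (sole option 6(W) is W)
n=8: W (go to 7, an L position)
n=9: L (options 3(W), 8(W) are all W)
n=10: W (go to 9, an L position)
n=11: L (sole option 10(W) is W)
n=12: W (go to 4, an L position)
n=13: L (sole option 12(W) is W)
n=14: W (go to 13, an L position)
n=15: L (options 5(W), 14(W) are all W)
n=16: W (go to 15, an L position)
n=17: L (sole option 16(W) is W)
n=18: W (go to 17, an L position)
From 18, the L positions reachable in one move are: 17.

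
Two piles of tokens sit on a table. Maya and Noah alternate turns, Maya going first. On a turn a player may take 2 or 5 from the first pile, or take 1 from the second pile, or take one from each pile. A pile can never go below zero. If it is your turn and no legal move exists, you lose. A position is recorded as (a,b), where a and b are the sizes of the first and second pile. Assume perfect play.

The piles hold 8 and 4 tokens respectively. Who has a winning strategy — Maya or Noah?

Use the standard recursion: the mover loses at a terminal position; elsewhere, the mover wins exactly when some move hands the opponent an L position.
No move ever increases a pile, so every position that can arise here has a ≤ 8 and b ≤ 4; it is enough to label the cells with 0 ≤ a ≤ 8 and 0 ≤ b ≤ 4.
Every move lowers a or b (never raises either), so fill the grid row by row in increasing a, and left to right within a row: each cell's successors are then already labelled.
      b=0  b=1  b=2  b=3  b=4
a=0:    L    W    L    W    L
a=1:    L    W    L    W    L
a=2:    W    W    W    W    W
a=3:    W    L    W    L    W
a=4:    L    W    W    L    W
a=5:    W    W    W    W    W
a=6:    W    L    W    W    W
a=7:    L    W    W    L    W
a=8:    L    W    L    W    W
Cells with no legal move (terminal, hence L): (0,0), (1,0).
The remaining L cells, each justified by listing all of its moves:
(0,2): L (sole option (0,1)(W) is W)
(0,4): L (sole option (0,3)(W) is W)
(1,2): L (options (1,1)(W), (0,1)(W) are all W)
(1,4): L (options (1,3)(W), (0,3)(W) are all W)
(3,1): L (options (1,1)(W), (3,0)(W), (2,0)(W) are all W)
(3,3): L (options (1,3)(W), (3,2)(W), (2,2)(W) are all W)
(4,0): L (sole option (2,0)(W) is W)
(4,3): L (options (2,3)(W), (4,2)(W), (3,2)(W) are all W)
(6,1): L (options (4,1)(W), (1,1)(W), (6,0)(W), (5,0)(W) are all W)
(7,0): L (options (5,0)(W), (2,0)(W) are all W)
(7,3): L (options (5,3)(W), (2,3)(W), (7,2)(W), (6,2)(W) are all W)
(8,0): L (options (6,0)(W), (3,0)(W) are all W)
(8,2): L (options (6,2)(W), (3,2)(W), (8,1)(W), (7,1)(W) are all W)
Every other cell has at least one move into one of the L cells above, so it is W.
The starting position (8,4) is W: Maya should move to (7,3), handing over an L position.

Maya wins.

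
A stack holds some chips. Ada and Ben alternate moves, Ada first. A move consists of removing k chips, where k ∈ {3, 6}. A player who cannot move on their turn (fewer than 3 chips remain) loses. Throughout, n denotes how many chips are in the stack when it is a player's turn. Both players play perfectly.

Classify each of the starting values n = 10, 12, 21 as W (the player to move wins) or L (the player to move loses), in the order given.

10: L, 12: W, 21: W

Positions with no move are L. A position that does have a move is losing for the player to move precisely when every available move leads to a winning position for the opponent. Fill in the labels:
n=0: no move → L
n=1: no move → L
n=2: no move → L
n=3: W (go to 0, an L position)
n=4: W (go to 1, an L position)
n=5: W (go to 2, an L position)
n=6: W (go to 0, an L position)
n=7: W (go to 1, an L position)
n=8: W (go to 2, an L position)
n=9: L (options 6(W), 3(W) are all W)
n=10: L (options 7(W), 4(W) are all W)
n=11: L (options 8(W), 5(W) are all W)
n=12: W (go to 9, an L position)
n=13: W (go to 10, an L position)
n=14: W (go to 11, an L position)
n=15: W (go to 9, an L position)
n=16: W (go to 10, an L position)
n=17: W (go to 11, an L position)
n=18: L (options 15(W), 12(W) are all W)
n=19: L (options 16(W), 13(W) are all W)
n=20: L (options 17(W), 14(W) are all W)
n=21: W (go to 18, an L position)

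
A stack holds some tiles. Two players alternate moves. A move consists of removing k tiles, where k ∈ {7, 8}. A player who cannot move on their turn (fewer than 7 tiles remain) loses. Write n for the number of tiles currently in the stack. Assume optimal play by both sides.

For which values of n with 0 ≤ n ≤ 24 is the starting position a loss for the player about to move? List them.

Build the W/L table. Terminal = L. A non-terminal position is W if it has a move to some L; otherwise it is L.
n=0: no move → L
n=1: no move → L
n=2: no move → L
n=3: no move → L
n=4: no move → L
n=5: no move → L
n=6: no move → L
n=7: →0(L), so W
n=8: →1(L), so W
n=9: →2(L), so W
n=10: →3(L), so W
n=11: →4(L), so W
n=12: →5(L), so W
n=13: →6(L), so W
n=14: →6(L), so W
n=15: →8(W), 7(W) — all W, so L
n=16: →9(W), 8(W) — all W, so L
n=17: →10(W), 9(W) — all W, so L
n=18: →11(W), 10(W) — all W, so L
n=19: →12(W), 11(W) — all W, so L
n=20: →13(W), 12(W) — all W, so L
n=21: →14(W), 13(W) — all W, so L
n=22: →15(L), so W
n=23: →16(L), so W
n=24: →17(L), so W
Reading off the rows marked L gives the requested list; there are 14 such values of n.

0, 1, 2, 3, 4, 5, 6, 15, 16, 17, 18, 19, 20, 21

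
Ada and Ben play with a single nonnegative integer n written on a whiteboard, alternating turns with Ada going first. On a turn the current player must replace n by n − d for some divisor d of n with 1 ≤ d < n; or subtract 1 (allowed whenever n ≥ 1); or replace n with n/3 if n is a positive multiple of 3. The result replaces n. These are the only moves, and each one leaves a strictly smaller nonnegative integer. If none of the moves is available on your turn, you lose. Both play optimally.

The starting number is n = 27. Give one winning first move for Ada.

Move to 9.

Use the standard recursion: the mover loses at a terminal position; elsewhere, the mover wins exactly when some move hands the opponent an L position.
n=0: no move → L
n=1: W (go to 0, an L position)
n=2: L (sole option 1(W) is W)
n=3: W (go to 2, an L position)
n=4: W (go to 2, an L position)
n=5: L (sole option 4(W) is W)
n=6: W (go to 2, an L position)
n=7: L (sole option 6(W) is W)
n=8: W (go to 7, an L position)
n=9: L (options 3(W), 6(W), 8(W) are all W)
n=10: W (go to 5, an L position)
n=11: L (sole option 10(W) is W)
n=12: W (go to 9, an L position)
n=13: L (sole option 12(W) is W)
n=14: W (go to 7, an L position)
n=15: W (go to 5, an L position)
n=16: L (options 8(W), 12(W), 14(W), 15(W) are all W)
n=17: W (go to 16, an L position)
n=18: W (go to 9, an L position)
n=19: L (sole option 18(W) is W)
n=20: W (go to 16, an L position)
n=21: W (go to 7, an L position)
n=22: W (go to 11, an L position)
n=23: L (sole option 22(W) is W)
n=24: W (go to 16, an L position)
n=25: L (options 20(W), 24(W) are all W)
n=26: W (go to 13, an L position)
n=27: W (go to 9, an L position)
From 27, the L positions reachable in one move are: 9.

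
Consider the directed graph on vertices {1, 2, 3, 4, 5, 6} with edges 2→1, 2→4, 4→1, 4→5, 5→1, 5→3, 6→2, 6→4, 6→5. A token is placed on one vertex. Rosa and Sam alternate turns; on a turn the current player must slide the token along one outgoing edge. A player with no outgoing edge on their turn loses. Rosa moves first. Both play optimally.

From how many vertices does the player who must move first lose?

Compute win/loss labels from the base case upward. A position with no move is L. Any other position is W if it can reach an L in one move, else L.
Every edge goes from a vertex to one that appears earlier in the order 3, 1, 5, 4, 2, 6, so processing vertices in that order labels each vertex after all of its successors.
3: no outgoing edge → L
1: no outgoing edge → L
5: reaches L-position 1 → W
4: reaches L-position 1 → W
2: reaches L-position 1 → W
6: only reaches 2(W), 4(W), 5(W), all W → L
The L vertices are 1, 3, 6; that is 3 in all.

3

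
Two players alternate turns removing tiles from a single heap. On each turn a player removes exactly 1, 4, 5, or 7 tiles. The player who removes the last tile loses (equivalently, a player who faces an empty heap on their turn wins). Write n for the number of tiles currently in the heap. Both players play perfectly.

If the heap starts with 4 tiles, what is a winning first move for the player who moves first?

Remove 1, leaving 3.

Classify positions by backward induction: terminal positions (no move available) are W. From any other position, the mover wins iff some move reaches an L.
n=0: no move; the opponent has just taken the last tile and therefore loses → W
n=1: L (sole option 0(W) is W)
n=2: W (go to 1, an L position)
n=3: L (sole option 2(W) is W)
n=4: W (go to 3, an L position)
From 4, the L positions reachable in one move are: 3.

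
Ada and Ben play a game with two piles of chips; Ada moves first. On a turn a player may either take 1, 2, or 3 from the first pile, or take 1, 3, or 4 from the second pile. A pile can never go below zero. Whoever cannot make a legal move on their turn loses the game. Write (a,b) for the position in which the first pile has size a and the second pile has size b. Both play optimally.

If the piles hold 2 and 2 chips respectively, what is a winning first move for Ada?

Move to (0,2).

Compute win/loss labels from the base case upward. A position with no move is L. Any other position is W if it can reach an L in one move, else L.
No move ever increases a pile, so every position that can arise here has a ≤ 2 and b ≤ 2; it is enough to label the cells with 0 ≤ a ≤ 2 and 0 ≤ b ≤ 2.
Every move lowers a or b (never raises either), so fill the grid row by row in increasing a, and left to right within a row: each cell's successors are then already labelled.
      b=0  b=1  b=2
a=0:    L    W    L
a=1:    W    L    W
a=2:    W    W    W
Cells with no legal move (terminal, hence L): (0,0).
The remaining L cells, each justified by listing all of its moves:
(0,2): →(0,1)(W) only, which is W, so L
(1,1): →(0,1)(W), (1,0)(W) — all W, so L
Every other cell has at least one move into one of the L cells above, so it is W.
From (2,2), the L positions reachable in one move are: (0,2).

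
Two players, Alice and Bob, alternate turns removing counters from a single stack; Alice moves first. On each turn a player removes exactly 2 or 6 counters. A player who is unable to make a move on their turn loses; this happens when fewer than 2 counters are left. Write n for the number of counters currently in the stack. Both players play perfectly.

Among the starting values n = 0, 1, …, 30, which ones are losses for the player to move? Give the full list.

0, 1, 4, 5, 8, 9, 12, 13, 16, 17, 20, 21, 24, 25, 28, 29

Positions with no move are L. A position that does have a move is losing for the player to move precisely when every available move leads to a winning position for the opponent. Fill in the labels:
n=0: no move → L
n=1: no move → L
n=2: →0(L), so W
n=3: →1(L), so W
n=4: →2(W) only, which is W, so L
n=5: →3(W) only, which is W, so L
n=6: →4(L), so W
n=7: →5(L), so W
n=8: →6(W), 2(W) — all W, so L
n=9: →7(W), 3(W) — all W, so L
n=10: →8(L), so W
n=11: →9(L), so W
n=12: →10(W), 6(W) — all W, so L
n=13: →11(W), 7(W) — all W, so L
n=14: →12(L), so W
n=15: →13(L), so W
n=16: →14(W), 10(W) — all W, so L
n=17: →15(W), 11(W) — all W, so L
n=18: →16(L), so W
n=19: →17(L), so W
n=20: →18(W), 14(W) — all W, so L
n=21: →19(W), 15(W) — all W, so L
n=22: →20(L), so W
n=23: →21(L), so W
n=24: →22(W), 18(W) — all W, so L
n=25: →23(W), 19(W) — all W, so L
n=26: →24(L), so W
n=27: →25(L), so W
n=28: →26(W), 22(W) — all W, so L
n=29: →27(W), 23(W) — all W, so L
n=30: →28(L), so W
Reading off the rows marked L gives the requested list; there are 16 such values of n.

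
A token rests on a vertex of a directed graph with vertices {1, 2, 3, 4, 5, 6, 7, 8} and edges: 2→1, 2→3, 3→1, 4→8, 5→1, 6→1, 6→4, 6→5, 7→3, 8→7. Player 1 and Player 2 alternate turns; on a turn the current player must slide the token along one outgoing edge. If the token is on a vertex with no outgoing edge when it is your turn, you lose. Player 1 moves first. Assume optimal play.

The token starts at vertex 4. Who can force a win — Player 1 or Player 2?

Build the W/L table. Terminal = L. A non-terminal position is W if it has a move to some L; otherwise it is L.
Every edge goes from a vertex to one that appears earlier in the order 1, 3, 7, 5, 8, 4, 6, 2, so processing vertices in that order labels each vertex after all of its successors.
1: no outgoing edge → L
3: reaches L-position 1 → W
7: only reaches 3(W), which is W → L
5: reaches L-position 1 → W
8: reaches L-position 7 → W
4: only reaches 8(W), which is W → L
6: reaches L-position 4 → W
2: reaches L-position 1 → W
Every move from 4 reaches a W position, so the mover loses.

Player 2 wins.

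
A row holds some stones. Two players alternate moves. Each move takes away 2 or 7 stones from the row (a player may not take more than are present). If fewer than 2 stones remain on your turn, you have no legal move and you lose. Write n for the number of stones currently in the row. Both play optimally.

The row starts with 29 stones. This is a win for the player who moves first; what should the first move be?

Compute win/loss labels from the base case upward. A position with no move is L. Any other position is W if it can reach an L in one move, else L.
n=0: no move → L
n=1: no move → L
n=2: W (go to 0, an L position)
n=3: W (go to 1, an L position)
n=4: L (sole option 2(W) is W)
n=5: L (sole option 3(W) is W)
n=6: W (go to 4, an L position)
n=7: W (go to 5, an L position)
n=8: W (go to 1, an L position)
n=9: L (options 7(W), 2(W) are all W)
n=10: L (options 8(W), 3(W) are all W)
n=11: W (go to 9, an L position)
n=12: W (go to 10, an L position)
n=13: L (options 11(W), 6(W) are all W)
n=14: L (options 12(W), 7(W) are all W)
n=15: W (go to 13, an L position)
n=16: W (go to 14, an L position)
n=17: W (go to 10, an L position)
n=18: L (options 16(W), 11(W) are all W)
n=19: L (options 17(W), 12(W) are all W)
n=20: W (go to 18, an L position)
n=21: W (go to 19, an L position)
n=22: L (options 20(W), 15(W) are all W)
n=23: L (options 21(W), 16(W) are all W)
n=24: W (go to 22, an L position)
n=25: W (go to 23, an L position)
n=26: W (go to 19, an L position)
n=27: L (options 25(W), 20(W) are all W)
n=28: L (options 26(W), 21(W) are all W)
n=29: W (go to 27, an L position)
From 29, the L positions reachable in one move are: 27, 22. Any move reaching one of these is winning.

Remove 2, leaving 27.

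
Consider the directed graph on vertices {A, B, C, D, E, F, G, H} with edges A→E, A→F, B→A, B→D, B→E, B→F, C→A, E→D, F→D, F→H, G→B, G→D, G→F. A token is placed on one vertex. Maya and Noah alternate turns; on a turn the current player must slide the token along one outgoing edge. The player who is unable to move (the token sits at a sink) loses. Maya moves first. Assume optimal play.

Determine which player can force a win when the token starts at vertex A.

Noah wins.

Positions with no move are L. A position that does have a move is losing for the player to move precisely when every available move leads to a winning position for the opponent. Fill in the labels:
Every edge goes from a vertex to one that appears earlier in the order H, D, F, E, A, B, G, C, so processing vertices in that order labels each vertex after all of its successors.
H: no outgoing edge → L
D: no outgoing edge → L
F: →D(L), so W
E: →D(L), so W
A: →E(W), F(W) — all W, so L
B: →A(L), so W
G: →D(L), so W
C: →A(L), so W
Every move from A reaches a W position, so the mover loses.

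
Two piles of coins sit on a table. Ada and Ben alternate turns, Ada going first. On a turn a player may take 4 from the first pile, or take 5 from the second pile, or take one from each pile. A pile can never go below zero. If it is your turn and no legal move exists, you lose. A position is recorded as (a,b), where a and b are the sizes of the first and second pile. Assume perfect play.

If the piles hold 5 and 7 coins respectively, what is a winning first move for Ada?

Move to (1,7).

Work bottom-up. With no move the player to move loses. Otherwise the position is W if at least one move leads to an L position for the opponent, and L if every move leads to a W.
No move ever increases a pile, so every position that can arise here has a ≤ 5 and b ≤ 7; it is enough to label the cells with 0 ≤ a ≤ 5 and 0 ≤ b ≤ 7.
Every move lowers a or b (never raises either), so fill the grid row by row in increasing a, and left to right within a row: each cell's successors are then already labelled.
      b=0  b=1  b=2  b=3  b=4  b=5  b=6  b=7
a=0:    L    L    L    L    L    W    W    W
a=1:    L    W    W    W    W    W    L    L
a=2:    L    W    L    L    L    W    L    W
a=3:    L    W    L    W    W    W    L    W
a=4:    W    W    W    W    W    L    L    W
a=5:    W    L    L    L    L    L    W    W
Cells with no legal move (terminal, hence L): (0,0), (0,1), (0,2), (0,3), (0,4), (1,0), (2,0), (3,0).
The remaining L cells, each justified by listing all of its moves:
(1,6): moves to (1,1)(W), (0,5)(W); every one is W ⇒ L
(1,7): moves to (1,2)(W), (0,6)(W); every one is W ⇒ L
(2,2): the only move is to (1,1)(W), a W ⇒ L
(2,3): the only move is to (1,2)(W), a W ⇒ L
(2,4): the only move is to (1,3)(W), a W ⇒ L
(2,6): moves to (2,1)(W), (1,5)(W); every one is W ⇒ L
(3,2): the only move is to (2,1)(W), a W ⇒ L
(3,6): moves to (3,1)(W), (2,5)(W); every one is W ⇒ L
(4,5): moves to (0,5)(W), (4,0)(W), (3,4)(W); every one is W ⇒ L
(4,6): moves to (0,6)(W), (4,1)(W), (3,5)(W); every one is W ⇒ L
(5,1): moves to (1,1)(W), (4,0)(W); every one is W ⇒ L
(5,2): moves to (1,2)(W), (4,1)(W); every one is W ⇒ L
(5,3): moves to (1,3)(W), (4,2)(W); every one is W ⇒ L
(5,4): moves to (1,4)(W), (4,3)(W); every one is W ⇒ L
(5,5): moves to (1,5)(W), (5,0)(W), (4,4)(W); every one is W ⇒ L
Every other cell has at least one move into one of the L cells above, so it is W.
From (5,7), the L positions reachable in one move are: (1,7), (5,2), (4,6). Any move reaching one of these is winning.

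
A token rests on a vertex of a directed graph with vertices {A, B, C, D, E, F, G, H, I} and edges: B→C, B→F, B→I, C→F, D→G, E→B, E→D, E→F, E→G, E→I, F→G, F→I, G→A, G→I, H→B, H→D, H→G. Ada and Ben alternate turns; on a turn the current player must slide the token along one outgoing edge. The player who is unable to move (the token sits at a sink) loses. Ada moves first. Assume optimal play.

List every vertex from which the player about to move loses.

Compute win/loss labels from the base case upward. A position with no move is L. Any other position is W if it can reach an L in one move, else L.
Every edge goes from a vertex to one that appears earlier in the order A, I, G, F, C, D, B, E, H, so processing vertices in that order labels each vertex after all of its successors.
A: no outgoing edge → L
I: no outgoing edge → L
G: W (go to I, an L position)
F: W (go to I, an L position)
C: L (sole option F(W) is W)
D: L (sole option G(W) is W)
B: W (go to C, an L position)
E: W (go to D, an L position)
H: W (go to D, an L position)
The losing starting vertices are exactly the entries labelled L in this table (4 of them).

A, C, D, I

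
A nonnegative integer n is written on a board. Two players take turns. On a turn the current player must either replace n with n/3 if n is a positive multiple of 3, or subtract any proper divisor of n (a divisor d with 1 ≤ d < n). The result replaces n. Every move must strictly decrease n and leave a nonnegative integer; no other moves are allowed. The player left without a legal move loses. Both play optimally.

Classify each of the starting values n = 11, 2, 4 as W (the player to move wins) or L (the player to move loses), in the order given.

11: L, 2: W, 4: L

Work bottom-up. With no move the player to move loses. Otherwise the position is W if at least one move leads to an L position for the opponent, and L if every move leads to a W.
n=0: no move → L
n=1: no move → L
n=2: can move to 1, which is L ⇒ W
n=3: can move to 1, which is L ⇒ W
n=4: moves to 2(W), 3(W); every one is W ⇒ L
n=5: can move to 4, which is L ⇒ W
n=6: can move to 4, which is L ⇒ W
n=7: the only move is to 6(W), a W ⇒ L
n=8: can move to 4, which is L ⇒ W
n=9: moves to 3(W), 6(W), 8(W); every one is W ⇒ L
n=10: can move to 9, which is L ⇒ W
n=11: the only move is to 10(W), a W ⇒ L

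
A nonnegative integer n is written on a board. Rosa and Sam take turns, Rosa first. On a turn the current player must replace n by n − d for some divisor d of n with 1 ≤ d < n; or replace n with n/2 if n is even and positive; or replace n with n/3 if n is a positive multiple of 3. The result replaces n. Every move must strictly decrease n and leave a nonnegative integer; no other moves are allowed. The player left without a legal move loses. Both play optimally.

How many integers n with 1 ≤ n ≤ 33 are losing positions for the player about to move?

13

Label each position W (a win for the player to move) or L (a loss). A position with no legal move is L; any other position is W exactly when some move reaches an L, and L when every move reaches a W.
n=0: no move → L
n=1: no move → L
n=2: can move to 1, which is L ⇒ W
n=3: can move to 1, which is L ⇒ W
n=4: moves to 2(W), 3(W); every one is W ⇒ L
n=5: can move to 4, which is L ⇒ W
n=6: can move to 4, which is L ⇒ W
n=7: the only move is to 6(W), a W ⇒ L
n=8: can move to 4, which is L ⇒ W
n=9: moves to 3(W), 6(W), 8(W); every one is W ⇒ L
n=10: can move to 9, which is L ⇒ W
n=11: the only move is to 10(W), a W ⇒ L
n=12: can move to 4, which is L ⇒ W
n=13: the only move is to 12(W), a W ⇒ L
n=14: can move to 7, which is L ⇒ W
n=15: moves to 5(W), 10(W), 12(W), 14(W); every one is W ⇒ L
n=16: can move to 15, which is L ⇒ W
n=17: the only move is to 16(W), a W ⇒ L
n=18: can move to 9, which is L ⇒ W
n=19: the only move is to 18(W), a W ⇒ L
n=20: can move to 15, which is L ⇒ W
n=21: can move to 7, which is L ⇒ W
n=22: can move to 11, which is L ⇒ W
n=23: the only move is to 22(W), a W ⇒ L
n=24: can move to 23, which is L ⇒ W
n=25: moves to 20(W), 24(W); every one is W ⇒ L
n=26: can move to 13, which is L ⇒ W
n=27: can move to 9, which is L ⇒ W
n=28: moves to 14(W), 21(W), 24(W), 26(W), 27(W); every one is W ⇒ L
n=29: can move to 28, which is L ⇒ W
n=30: can move to 15, which is L ⇒ W
n=31: the only move is to 30(W), a W ⇒ L
n=32: can move to 28, which is L ⇒ W
n=33: can move to 11, which is L ⇒ W
L entries with 1 ≤ n ≤ 33 (n=0 is outside the asked range and is not counted): n = 1, 4, 7, 9, 11, 13, 15, 17, 19, 23, 25, 28, 31; that makes 13.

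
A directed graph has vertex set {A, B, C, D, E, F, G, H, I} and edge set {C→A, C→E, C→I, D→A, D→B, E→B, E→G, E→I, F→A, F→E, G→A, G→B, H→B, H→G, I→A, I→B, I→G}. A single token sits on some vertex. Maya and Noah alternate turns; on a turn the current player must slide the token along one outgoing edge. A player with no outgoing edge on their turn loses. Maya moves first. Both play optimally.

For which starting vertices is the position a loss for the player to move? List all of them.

Label each position W (a win for the player to move) or L (a loss). A position with no legal move is L; any other position is W exactly when some move reaches an L, and L when every move reaches a W.
Every edge goes from a vertex to one that appears earlier in the order A, B, G, I, H, E, C, F, D, so processing vertices in that order labels each vertex after all of its successors.
A: no outgoing edge → L
B: no outgoing edge → L
G: W (go to B, an L position)
I: W (go to B, an L position)
H: W (go to B, an L position)
E: W (go to B, an L position)
C: W (go to A, an L position)
F: W (go to A, an L position)
D: W (go to B, an L position)
Reading off the rows marked L gives the requested list; there are 2 such vertices.

A, B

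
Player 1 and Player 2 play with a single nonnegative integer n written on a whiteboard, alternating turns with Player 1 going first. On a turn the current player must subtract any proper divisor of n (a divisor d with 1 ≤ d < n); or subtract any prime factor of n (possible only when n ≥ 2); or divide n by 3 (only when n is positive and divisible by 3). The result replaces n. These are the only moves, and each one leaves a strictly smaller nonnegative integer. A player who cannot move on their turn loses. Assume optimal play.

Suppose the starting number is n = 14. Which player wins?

Player 2 wins.

Label each position W (a win for the player to move) or L (a loss). A position with no legal move is L; any other position is W exactly when some move reaches an L, and L when every move reaches a W.
n=0: no move → L
n=1: no move → L
n=2: →0(L), so W
n=3: →0(L), so W
n=4: →2(W), 3(W) — all W, so L
n=5: →0(L), so W
n=6: →4(L), so W
n=7: →0(L), so W
n=8: →4(L), so W
n=9: →3(W), 6(W), 8(W) — all W, so L
n=10: →9(L), so W
n=11: →0(L), so W
n=12: →4(L), so W
n=13: →0(L), so W
n=14: →7(W), 12(W), 13(W) — all W, so L
The starting position 14 is L: whatever Player 1 does, the opponent receives a W position.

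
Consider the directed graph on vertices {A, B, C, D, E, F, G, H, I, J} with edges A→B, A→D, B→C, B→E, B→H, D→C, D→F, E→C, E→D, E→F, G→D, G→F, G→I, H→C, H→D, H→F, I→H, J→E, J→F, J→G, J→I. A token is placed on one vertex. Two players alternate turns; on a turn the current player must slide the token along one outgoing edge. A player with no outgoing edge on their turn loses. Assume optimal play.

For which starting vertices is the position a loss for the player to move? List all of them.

Label each position W (a win for the player to move) or L (a loss). A position with no legal move is L; any other position is W exactly when some move reaches an L, and L when every move reaches a W.
Every edge goes from a vertex to one that appears earlier in the order F, C, D, E, H, I, G, B, J, A, so processing vertices in that order labels each vertex after all of its successors.
F: no outgoing edge → L
C: no outgoing edge → L
D: W (go to C, an L position)
E: W (go to C, an L position)
H: W (go to C, an L position)
I: L (sole option H(W) is W)
G: W (go to I, an L position)
B: W (go to C, an L position)
J: W (go to I, an L position)
A: L (options B(W), D(W) are all W)
Reading off the rows marked L gives the requested list; there are 4 such vertices.

A, C, F, I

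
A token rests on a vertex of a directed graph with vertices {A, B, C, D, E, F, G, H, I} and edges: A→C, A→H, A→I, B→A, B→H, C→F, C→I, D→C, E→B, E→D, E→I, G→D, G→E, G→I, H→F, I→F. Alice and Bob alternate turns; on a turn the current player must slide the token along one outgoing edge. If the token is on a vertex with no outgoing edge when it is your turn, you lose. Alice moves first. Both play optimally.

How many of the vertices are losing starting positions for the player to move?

Work bottom-up. With no move the player to move loses. Otherwise the position is W if at least one move leads to an L position for the opponent, and L if every move leads to a W.
Every edge goes from a vertex to one that appears earlier in the order F, I, C, H, D, A, B, E, G, so processing vertices in that order labels each vertex after all of its successors.
F: no outgoing edge → L
I: can move to F, which is L ⇒ W
C: can move to F, which is L ⇒ W
H: can move to F, which is L ⇒ W
D: the only move is to C(W), a W ⇒ L
A: moves to H(W), C(W), I(W); every one is W ⇒ L
B: can move to A, which is L ⇒ W
E: can move to D, which is L ⇒ W
G: can move to D, which is L ⇒ W
The L vertices are A, D, F; that is 3 in all.

3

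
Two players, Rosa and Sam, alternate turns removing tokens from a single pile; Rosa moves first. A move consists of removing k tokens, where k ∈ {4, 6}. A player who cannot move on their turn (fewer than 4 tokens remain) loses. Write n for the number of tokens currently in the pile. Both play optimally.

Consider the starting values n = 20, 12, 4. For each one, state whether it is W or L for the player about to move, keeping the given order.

20: L, 12: L, 4: W

Classify positions by backward induction: terminal positions (no move available) are L. From any other position, the mover wins iff some move reaches an L.
n=0: no move → L
n=1: no move → L
n=2: no move → L
n=3: no move → L
n=4: reaches L-position 0 → W
n=5: reaches L-position 1 → W
n=6: reaches L-position 2 → W
n=7: reaches L-position 3 → W
n=8: reaches L-position 2 → W
n=9: reaches L-position 3 → W
n=10: only reaches 6(W), 4(W), all W → L
n=11: only reaches 7(W), 5(W), all W → L
n=12: only reaches 8(W), 6(W), all W → L
n=13: only reaches 9(W), 7(W), all W → L
n=14: reaches L-position 10 → W
n=15: reaches L-position 11 → W
n=16: reaches L-position 12 → W
n=17: reaches L-position 13 → W
n=18: reaches L-position 12 → W
n=19: reaches L-position 13 → W
n=20: only reaches 16(W), 14(W), all W → L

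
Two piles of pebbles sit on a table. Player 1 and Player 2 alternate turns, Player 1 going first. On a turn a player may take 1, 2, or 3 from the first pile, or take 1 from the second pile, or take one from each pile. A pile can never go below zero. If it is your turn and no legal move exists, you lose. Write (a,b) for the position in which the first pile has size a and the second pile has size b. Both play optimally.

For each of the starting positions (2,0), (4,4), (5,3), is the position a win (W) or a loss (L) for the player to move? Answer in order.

(2,0): W, (4,4): L, (5,3): W

Label each position W (a win for the player to move) or L (a loss). A position with no legal move is L; any other position is W exactly when some move reaches an L, and L when every move reaches a W.
No move ever increases a pile, so every position that can arise here has a ≤ 5 and b ≤ 4; it is enough to label the cells with 0 ≤ a ≤ 5 and 0 ≤ b ≤ 4.
Every move lowers a or b (never raises either), so fill the grid row by row in increasing a, and left to right within a row: each cell's successors are then already labelled.
      b=0  b=1  b=2  b=3  b=4
a=0:    L    W    L    W    L
a=1:    W    W    W    W    W
a=2:    W    L    W    L    W
a=3:    W    W    W    W    W
a=4:    L    W    L    W    L
a=5:    W    W    W    W    W
Cells with no legal move (terminal, hence L): (0,0).
The remaining L cells, each justified by listing all of its moves:
(0,2): the only move is to (0,1)(W), a W ⇒ L
(0,4): the only move is to (0,3)(W), a W ⇒ L
(2,1): moves to (1,1)(W), (0,1)(W), (2,0)(W), (1,0)(W); every one is W ⇒ L
(2,3): moves to (1,3)(W), (0,3)(W), (2,2)(W), (1,2)(W); every one is W ⇒ L
(4,0): moves to (3,0)(W), (2,0)(W), (1,0)(W); every one is W ⇒ L
(4,2): moves to (3,2)(W), (2,2)(W), (1,2)(W), (4,1)(W), (3,1)(W); every one is W ⇒ L
(4,4): moves to (3,4)(W), (2,4)(W), (1,4)(W), (4,3)(W), (3,3)(W); every one is W ⇒ L
Every other cell has at least one move into one of the L cells above, so it is W.
(2,0): the move to (0,0) reaches an L cell, so W
(4,4): one of the L cells justified above, so L
(5,3): the move to (2,3) reaches an L cell, so W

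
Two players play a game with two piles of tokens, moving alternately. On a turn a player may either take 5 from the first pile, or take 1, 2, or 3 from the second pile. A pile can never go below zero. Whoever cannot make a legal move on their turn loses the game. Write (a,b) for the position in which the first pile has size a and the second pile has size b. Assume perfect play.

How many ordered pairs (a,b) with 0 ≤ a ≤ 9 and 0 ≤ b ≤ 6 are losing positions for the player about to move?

Positions with no move are L. A position that does have a move is losing for the player to move precisely when every available move leads to a winning position for the opponent. Fill in the labels:
Every move lowers a or b (never raises either), so fill the grid row by row in increasing a, and left to right within a row: each cell's successors are then already labelled.
      b=0  b=1  b=2  b=3  b=4  b=5  b=6
a=0:    L    W    W    W    L    W    W
a=1:    L    W    W    W    L    W    W
a=2:    L    W    W    W    L    W    W
a=3:    L    W    W    W    L    W    W
a=4:    L    W    W    W    L    W    W
a=5:    W    L    W    W    W    L    W
a=6:    W    L    W    W    W    L    W
a=7:    W    L    W    W    W    L    W
a=8:    W    L    W    W    W    L    W
a=9:    W    L    W    W    W    L    W
Cells with no legal move (terminal, hence L): (0,0), (1,0), (2,0), (3,0), (4,0).
The remaining L cells, each justified by listing all of its moves:
(0,4): moves to (0,3)(W), (0,2)(W), (0,1)(W); every one is W ⇒ L
(1,4): moves to (1,3)(W), (1,2)(W), (1,1)(W); every one is W ⇒ L
(2,4): moves to (2,3)(W), (2,2)(W), (2,1)(W); every one is W ⇒ L
(3,4): moves to (3,3)(W), (3,2)(W), (3,1)(W); every one is W ⇒ L
(4,4): moves to (4,3)(W), (4,2)(W), (4,1)(W); every one is W ⇒ L
(5,1): moves to (0,1)(W), (5,0)(W); every one is W ⇒ L
(5,5): moves to (0,5)(W), (5,4)(W), (5,3)(W), (5,2)(W); every one is W ⇒ L
(6,1): moves to (1,1)(W), (6,0)(W); every one is W ⇒ L
(6,5): moves to (1,5)(W), (6,4)(W), (6,3)(W), (6,2)(W); every one is W ⇒ L
(7,1): moves to (2,1)(W), (7,0)(W); every one is W ⇒ L
(7,5): moves to (2,5)(W), (7,4)(W), (7,3)(W), (7,2)(W); every one is W ⇒ L
(8,1): moves to (3,1)(W), (8,0)(W); every one is W ⇒ L
(8,5): moves to (3,5)(W), (8,4)(W), (8,3)(W), (8,2)(W); every one is W ⇒ L
(9,1): moves to (4,1)(W), (9,0)(W); every one is W ⇒ L
(9,5): moves to (4,5)(W), (9,4)(W), (9,3)(W), (9,2)(W); every one is W ⇒ L
Every other cell has at least one move into one of the L cells above, so it is W.
L cells per row: a=0: 2, a=1: 2, a=2: 2, a=3: 2, a=4: 2, a=5: 2, a=6: 2, a=7: 2, a=8: 2, a=9: 2; total 20.

20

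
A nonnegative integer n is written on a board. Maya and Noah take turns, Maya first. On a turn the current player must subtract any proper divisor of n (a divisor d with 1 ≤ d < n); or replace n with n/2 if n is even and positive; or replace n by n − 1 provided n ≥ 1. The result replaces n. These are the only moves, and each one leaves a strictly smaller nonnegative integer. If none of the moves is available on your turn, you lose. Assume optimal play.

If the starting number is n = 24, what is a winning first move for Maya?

Positions with no move are L. A position that does have a move is losing for the player to move precisely when every available move leads to a winning position for the opponent. Fill in the labels:
n=0: no move → L
n=1: reaches L-position 0 → W
n=2: only reaches 1(W), which is W → L
n=3: reaches L-position 2 → W
n=4: reaches L-position 2 → W
n=5: only reaches 4(W), which is W → L
n=6: reaches L-position 5 → W
n=7: only reaches 6(W), which is W → L
n=8: reaches L-position 7 → W
n=9: only reaches 6(W), 8(W), all W → L
n=10: reaches L-position 5 → W
n=11: only reaches 10(W), which is W → L
n=12: reaches L-position 9 → W
n=13: only reaches 12(W), which is W → L
n=14: reaches L-position 7 → W
n=15: only reaches 10(W), 12(W), 14(W), all W → L
n=16: reaches L-position 15 → W
n=17: only reaches 16(W), which is W → L
n=18: reaches L-position 9 → W
n=19: only reaches 18(W), which is W → L
n=20: reaches L-position 15 → W
n=21: only reaches 14(W), 18(W), 20(W), all W → L
n=22: reaches L-position 11 → W
n=23: only reaches 22(W), which is W → L
n=24: reaches L-position 21 → W
From 24, the L positions reachable in one move are: 21, 23. Any move reaching one of these is winning.

Move to 21.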